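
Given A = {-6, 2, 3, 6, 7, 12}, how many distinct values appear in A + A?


A + A = {a + a' : a, a' ∈ A}; |A| = 6.
General bounds: 2|A| - 1 ≤ |A + A| ≤ |A|(|A|+1)/2, i.e. 11 ≤ |A + A| ≤ 21.
Lower bound 2|A|-1 is attained iff A is an arithmetic progression.
Enumerate sums a + a' for a ≤ a' (symmetric, so this suffices):
a = -6: -6+-6=-12, -6+2=-4, -6+3=-3, -6+6=0, -6+7=1, -6+12=6
a = 2: 2+2=4, 2+3=5, 2+6=8, 2+7=9, 2+12=14
a = 3: 3+3=6, 3+6=9, 3+7=10, 3+12=15
a = 6: 6+6=12, 6+7=13, 6+12=18
a = 7: 7+7=14, 7+12=19
a = 12: 12+12=24
Distinct sums: {-12, -4, -3, 0, 1, 4, 5, 6, 8, 9, 10, 12, 13, 14, 15, 18, 19, 24}
|A + A| = 18

|A + A| = 18


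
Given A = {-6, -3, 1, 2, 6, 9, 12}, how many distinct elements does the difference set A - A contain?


A - A = {a - a' : a, a' ∈ A}; |A| = 7.
Bounds: 2|A|-1 ≤ |A - A| ≤ |A|² - |A| + 1, i.e. 13 ≤ |A - A| ≤ 43.
Note: 0 ∈ A - A always (from a - a). The set is symmetric: if d ∈ A - A then -d ∈ A - A.
Enumerate nonzero differences d = a - a' with a > a' (then include -d):
Positive differences: {1, 3, 4, 5, 6, 7, 8, 9, 10, 11, 12, 15, 18}
Full difference set: {0} ∪ (positive diffs) ∪ (negative diffs).
|A - A| = 1 + 2·13 = 27 (matches direct enumeration: 27).

|A - A| = 27


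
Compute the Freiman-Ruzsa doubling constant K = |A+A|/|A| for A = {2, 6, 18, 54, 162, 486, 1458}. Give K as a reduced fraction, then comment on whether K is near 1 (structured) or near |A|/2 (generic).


|A| = 7.
Compute A + A by enumerating all 49 pairs.
A + A = {4, 8, 12, 20, 24, 36, 56, 60, 72, 108, 164, 168, 180, 216, 324, 488, 492, 504, 540, 648, 972, 1460, 1464, 1476, 1512, 1620, 1944, 2916}, so |A + A| = 28.
K = |A + A| / |A| = 28/7 = 4/1 ≈ 4.0000.
Reference: AP of size 7 gives K = 13/7 ≈ 1.8571; a fully generic set of size 7 gives K ≈ 4.0000.

|A| = 7, |A + A| = 28, K = 28/7 = 4/1.


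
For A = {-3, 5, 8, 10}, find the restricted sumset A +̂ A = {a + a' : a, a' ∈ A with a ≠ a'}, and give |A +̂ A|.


Restricted sumset: A +̂ A = {a + a' : a ∈ A, a' ∈ A, a ≠ a'}.
Equivalently, take A + A and drop any sum 2a that is achievable ONLY as a + a for a ∈ A (i.e. sums representable only with equal summands).
Enumerate pairs (a, a') with a < a' (symmetric, so each unordered pair gives one sum; this covers all a ≠ a'):
  -3 + 5 = 2
  -3 + 8 = 5
  -3 + 10 = 7
  5 + 8 = 13
  5 + 10 = 15
  8 + 10 = 18
Collected distinct sums: {2, 5, 7, 13, 15, 18}
|A +̂ A| = 6
(Reference bound: |A +̂ A| ≥ 2|A| - 3 for |A| ≥ 2, with |A| = 4 giving ≥ 5.)

|A +̂ A| = 6


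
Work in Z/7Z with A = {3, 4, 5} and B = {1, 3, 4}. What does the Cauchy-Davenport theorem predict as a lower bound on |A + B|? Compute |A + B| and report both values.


Cauchy-Davenport: |A + B| ≥ min(p, |A| + |B| - 1) for A, B nonempty in Z/pZ.
|A| = 3, |B| = 3, p = 7.
CD lower bound = min(7, 3 + 3 - 1) = min(7, 5) = 5.
Compute A + B mod 7 directly:
a = 3: 3+1=4, 3+3=6, 3+4=0
a = 4: 4+1=5, 4+3=0, 4+4=1
a = 5: 5+1=6, 5+3=1, 5+4=2
A + B = {0, 1, 2, 4, 5, 6}, so |A + B| = 6.
Verify: 6 ≥ 5? Yes ✓.

CD lower bound = 5, actual |A + B| = 6.


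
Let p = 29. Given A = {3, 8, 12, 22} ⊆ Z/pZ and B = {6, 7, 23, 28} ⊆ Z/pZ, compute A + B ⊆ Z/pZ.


Work in Z/29Z: reduce every sum a + b modulo 29.
Enumerate all 16 pairs:
a = 3: 3+6=9, 3+7=10, 3+23=26, 3+28=2
a = 8: 8+6=14, 8+7=15, 8+23=2, 8+28=7
a = 12: 12+6=18, 12+7=19, 12+23=6, 12+28=11
a = 22: 22+6=28, 22+7=0, 22+23=16, 22+28=21
Distinct residues collected: {0, 2, 6, 7, 9, 10, 11, 14, 15, 16, 18, 19, 21, 26, 28}
|A + B| = 15 (out of 29 total residues).

A + B = {0, 2, 6, 7, 9, 10, 11, 14, 15, 16, 18, 19, 21, 26, 28}


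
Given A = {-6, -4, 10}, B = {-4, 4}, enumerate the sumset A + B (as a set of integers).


A + B = {a + b : a ∈ A, b ∈ B}.
Enumerate all |A|·|B| = 3·2 = 6 pairs (a, b) and collect distinct sums.
a = -6: -6+-4=-10, -6+4=-2
a = -4: -4+-4=-8, -4+4=0
a = 10: 10+-4=6, 10+4=14
Collecting distinct sums: A + B = {-10, -8, -2, 0, 6, 14}
|A + B| = 6

A + B = {-10, -8, -2, 0, 6, 14}


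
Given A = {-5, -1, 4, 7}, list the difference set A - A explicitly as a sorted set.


A - A = {a - a' : a, a' ∈ A}.
Compute a - a' for each ordered pair (a, a'):
a = -5: -5--5=0, -5--1=-4, -5-4=-9, -5-7=-12
a = -1: -1--5=4, -1--1=0, -1-4=-5, -1-7=-8
a = 4: 4--5=9, 4--1=5, 4-4=0, 4-7=-3
a = 7: 7--5=12, 7--1=8, 7-4=3, 7-7=0
Collecting distinct values (and noting 0 appears from a-a):
A - A = {-12, -9, -8, -5, -4, -3, 0, 3, 4, 5, 8, 9, 12}
|A - A| = 13

A - A = {-12, -9, -8, -5, -4, -3, 0, 3, 4, 5, 8, 9, 12}


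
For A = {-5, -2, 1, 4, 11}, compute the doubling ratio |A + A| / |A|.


|A| = 5.
Compute A + A by enumerating all 25 pairs.
A + A = {-10, -7, -4, -1, 2, 5, 6, 8, 9, 12, 15, 22}, so |A + A| = 12.
K = |A + A| / |A| = 12/5 (already in lowest terms) ≈ 2.4000.
Reference: AP of size 5 gives K = 9/5 ≈ 1.8000; a fully generic set of size 5 gives K ≈ 3.0000.

|A| = 5, |A + A| = 12, K = 12/5.


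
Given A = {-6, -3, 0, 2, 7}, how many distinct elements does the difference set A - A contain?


A - A = {a - a' : a, a' ∈ A}; |A| = 5.
Bounds: 2|A|-1 ≤ |A - A| ≤ |A|² - |A| + 1, i.e. 9 ≤ |A - A| ≤ 21.
Note: 0 ∈ A - A always (from a - a). The set is symmetric: if d ∈ A - A then -d ∈ A - A.
Enumerate nonzero differences d = a - a' with a > a' (then include -d):
Positive differences: {2, 3, 5, 6, 7, 8, 10, 13}
Full difference set: {0} ∪ (positive diffs) ∪ (negative diffs).
|A - A| = 1 + 2·8 = 17 (matches direct enumeration: 17).

|A - A| = 17


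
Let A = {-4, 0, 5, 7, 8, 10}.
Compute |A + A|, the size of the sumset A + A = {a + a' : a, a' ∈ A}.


A + A = {a + a' : a, a' ∈ A}; |A| = 6.
General bounds: 2|A| - 1 ≤ |A + A| ≤ |A|(|A|+1)/2, i.e. 11 ≤ |A + A| ≤ 21.
Lower bound 2|A|-1 is attained iff A is an arithmetic progression.
Enumerate sums a + a' for a ≤ a' (symmetric, so this suffices):
a = -4: -4+-4=-8, -4+0=-4, -4+5=1, -4+7=3, -4+8=4, -4+10=6
a = 0: 0+0=0, 0+5=5, 0+7=7, 0+8=8, 0+10=10
a = 5: 5+5=10, 5+7=12, 5+8=13, 5+10=15
a = 7: 7+7=14, 7+8=15, 7+10=17
a = 8: 8+8=16, 8+10=18
a = 10: 10+10=20
Distinct sums: {-8, -4, 0, 1, 3, 4, 5, 6, 7, 8, 10, 12, 13, 14, 15, 16, 17, 18, 20}
|A + A| = 19

|A + A| = 19


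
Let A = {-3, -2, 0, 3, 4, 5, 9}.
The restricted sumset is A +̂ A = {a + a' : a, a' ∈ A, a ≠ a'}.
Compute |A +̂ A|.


Restricted sumset: A +̂ A = {a + a' : a ∈ A, a' ∈ A, a ≠ a'}.
Equivalently, take A + A and drop any sum 2a that is achievable ONLY as a + a for a ∈ A (i.e. sums representable only with equal summands).
Enumerate pairs (a, a') with a < a' (symmetric, so each unordered pair gives one sum; this covers all a ≠ a'):
  -3 + -2 = -5
  -3 + 0 = -3
  -3 + 3 = 0
  -3 + 4 = 1
  -3 + 5 = 2
  -3 + 9 = 6
  -2 + 0 = -2
  -2 + 3 = 1
  -2 + 4 = 2
  -2 + 5 = 3
  -2 + 9 = 7
  0 + 3 = 3
  0 + 4 = 4
  0 + 5 = 5
  0 + 9 = 9
  3 + 4 = 7
  3 + 5 = 8
  3 + 9 = 12
  4 + 5 = 9
  4 + 9 = 13
  5 + 9 = 14
Collected distinct sums: {-5, -3, -2, 0, 1, 2, 3, 4, 5, 6, 7, 8, 9, 12, 13, 14}
|A +̂ A| = 16
(Reference bound: |A +̂ A| ≥ 2|A| - 3 for |A| ≥ 2, with |A| = 7 giving ≥ 11.)

|A +̂ A| = 16


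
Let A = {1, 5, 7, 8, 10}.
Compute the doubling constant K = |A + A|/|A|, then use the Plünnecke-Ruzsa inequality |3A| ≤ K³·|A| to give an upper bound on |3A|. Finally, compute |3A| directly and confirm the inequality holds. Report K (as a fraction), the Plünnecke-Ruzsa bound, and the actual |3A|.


|A| = 5.
Step 1: Compute A + A by enumerating all 25 pairs.
A + A = {2, 6, 8, 9, 10, 11, 12, 13, 14, 15, 16, 17, 18, 20}, so |A + A| = 14.
Step 2: Doubling constant K = |A + A|/|A| = 14/5 = 14/5 ≈ 2.8000.
Step 3: Plünnecke-Ruzsa gives |3A| ≤ K³·|A| = (2.8000)³ · 5 ≈ 109.7600.
Step 4: Compute 3A = A + A + A directly by enumerating all triples (a,b,c) ∈ A³; |3A| = 23.
Step 5: Check 23 ≤ 109.7600? Yes ✓.

K = 14/5, Plünnecke-Ruzsa bound K³|A| ≈ 109.7600, |3A| = 23, inequality holds.


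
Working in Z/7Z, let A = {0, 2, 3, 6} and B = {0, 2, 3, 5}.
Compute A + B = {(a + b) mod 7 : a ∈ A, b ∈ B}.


Work in Z/7Z: reduce every sum a + b modulo 7.
Enumerate all 16 pairs:
a = 0: 0+0=0, 0+2=2, 0+3=3, 0+5=5
a = 2: 2+0=2, 2+2=4, 2+3=5, 2+5=0
a = 3: 3+0=3, 3+2=5, 3+3=6, 3+5=1
a = 6: 6+0=6, 6+2=1, 6+3=2, 6+5=4
Distinct residues collected: {0, 1, 2, 3, 4, 5, 6}
|A + B| = 7 (out of 7 total residues).

A + B = {0, 1, 2, 3, 4, 5, 6}


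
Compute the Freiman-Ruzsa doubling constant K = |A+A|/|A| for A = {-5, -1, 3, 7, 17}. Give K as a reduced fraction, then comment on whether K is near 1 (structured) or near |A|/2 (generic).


|A| = 5.
Compute A + A by enumerating all 25 pairs.
A + A = {-10, -6, -2, 2, 6, 10, 12, 14, 16, 20, 24, 34}, so |A + A| = 12.
K = |A + A| / |A| = 12/5 (already in lowest terms) ≈ 2.4000.
Reference: AP of size 5 gives K = 9/5 ≈ 1.8000; a fully generic set of size 5 gives K ≈ 3.0000.

|A| = 5, |A + A| = 12, K = 12/5.


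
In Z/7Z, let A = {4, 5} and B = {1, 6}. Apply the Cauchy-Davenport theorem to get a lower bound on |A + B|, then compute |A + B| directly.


Cauchy-Davenport: |A + B| ≥ min(p, |A| + |B| - 1) for A, B nonempty in Z/pZ.
|A| = 2, |B| = 2, p = 7.
CD lower bound = min(7, 2 + 2 - 1) = min(7, 3) = 3.
Compute A + B mod 7 directly:
a = 4: 4+1=5, 4+6=3
a = 5: 5+1=6, 5+6=4
A + B = {3, 4, 5, 6}, so |A + B| = 4.
Verify: 4 ≥ 3? Yes ✓.

CD lower bound = 3, actual |A + B| = 4.


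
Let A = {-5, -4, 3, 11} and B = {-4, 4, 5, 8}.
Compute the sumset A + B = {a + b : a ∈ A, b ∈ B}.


A + B = {a + b : a ∈ A, b ∈ B}.
Enumerate all |A|·|B| = 4·4 = 16 pairs (a, b) and collect distinct sums.
a = -5: -5+-4=-9, -5+4=-1, -5+5=0, -5+8=3
a = -4: -4+-4=-8, -4+4=0, -4+5=1, -4+8=4
a = 3: 3+-4=-1, 3+4=7, 3+5=8, 3+8=11
a = 11: 11+-4=7, 11+4=15, 11+5=16, 11+8=19
Collecting distinct sums: A + B = {-9, -8, -1, 0, 1, 3, 4, 7, 8, 11, 15, 16, 19}
|A + B| = 13

A + B = {-9, -8, -1, 0, 1, 3, 4, 7, 8, 11, 15, 16, 19}


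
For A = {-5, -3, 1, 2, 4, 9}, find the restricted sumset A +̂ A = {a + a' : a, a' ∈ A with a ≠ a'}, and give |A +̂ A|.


Restricted sumset: A +̂ A = {a + a' : a ∈ A, a' ∈ A, a ≠ a'}.
Equivalently, take A + A and drop any sum 2a that is achievable ONLY as a + a for a ∈ A (i.e. sums representable only with equal summands).
Enumerate pairs (a, a') with a < a' (symmetric, so each unordered pair gives one sum; this covers all a ≠ a'):
  -5 + -3 = -8
  -5 + 1 = -4
  -5 + 2 = -3
  -5 + 4 = -1
  -5 + 9 = 4
  -3 + 1 = -2
  -3 + 2 = -1
  -3 + 4 = 1
  -3 + 9 = 6
  1 + 2 = 3
  1 + 4 = 5
  1 + 9 = 10
  2 + 4 = 6
  2 + 9 = 11
  4 + 9 = 13
Collected distinct sums: {-8, -4, -3, -2, -1, 1, 3, 4, 5, 6, 10, 11, 13}
|A +̂ A| = 13
(Reference bound: |A +̂ A| ≥ 2|A| - 3 for |A| ≥ 2, with |A| = 6 giving ≥ 9.)

|A +̂ A| = 13


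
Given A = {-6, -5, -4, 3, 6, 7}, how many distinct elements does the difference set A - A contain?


A - A = {a - a' : a, a' ∈ A}; |A| = 6.
Bounds: 2|A|-1 ≤ |A - A| ≤ |A|² - |A| + 1, i.e. 11 ≤ |A - A| ≤ 31.
Note: 0 ∈ A - A always (from a - a). The set is symmetric: if d ∈ A - A then -d ∈ A - A.
Enumerate nonzero differences d = a - a' with a > a' (then include -d):
Positive differences: {1, 2, 3, 4, 7, 8, 9, 10, 11, 12, 13}
Full difference set: {0} ∪ (positive diffs) ∪ (negative diffs).
|A - A| = 1 + 2·11 = 23 (matches direct enumeration: 23).

|A - A| = 23


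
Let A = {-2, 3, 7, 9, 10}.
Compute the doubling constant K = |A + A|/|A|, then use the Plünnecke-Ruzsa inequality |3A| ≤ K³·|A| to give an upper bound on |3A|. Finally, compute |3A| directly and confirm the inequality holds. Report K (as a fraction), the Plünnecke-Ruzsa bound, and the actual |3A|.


|A| = 5.
Step 1: Compute A + A by enumerating all 25 pairs.
A + A = {-4, 1, 5, 6, 7, 8, 10, 12, 13, 14, 16, 17, 18, 19, 20}, so |A + A| = 15.
Step 2: Doubling constant K = |A + A|/|A| = 15/5 = 15/5 ≈ 3.0000.
Step 3: Plünnecke-Ruzsa gives |3A| ≤ K³·|A| = (3.0000)³ · 5 ≈ 135.0000.
Step 4: Compute 3A = A + A + A directly by enumerating all triples (a,b,c) ∈ A³; |3A| = 29.
Step 5: Check 29 ≤ 135.0000? Yes ✓.

K = 15/5, Plünnecke-Ruzsa bound K³|A| ≈ 135.0000, |3A| = 29, inequality holds.


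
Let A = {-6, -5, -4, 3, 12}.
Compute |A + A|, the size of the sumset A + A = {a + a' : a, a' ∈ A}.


A + A = {a + a' : a, a' ∈ A}; |A| = 5.
General bounds: 2|A| - 1 ≤ |A + A| ≤ |A|(|A|+1)/2, i.e. 9 ≤ |A + A| ≤ 15.
Lower bound 2|A|-1 is attained iff A is an arithmetic progression.
Enumerate sums a + a' for a ≤ a' (symmetric, so this suffices):
a = -6: -6+-6=-12, -6+-5=-11, -6+-4=-10, -6+3=-3, -6+12=6
a = -5: -5+-5=-10, -5+-4=-9, -5+3=-2, -5+12=7
a = -4: -4+-4=-8, -4+3=-1, -4+12=8
a = 3: 3+3=6, 3+12=15
a = 12: 12+12=24
Distinct sums: {-12, -11, -10, -9, -8, -3, -2, -1, 6, 7, 8, 15, 24}
|A + A| = 13

|A + A| = 13


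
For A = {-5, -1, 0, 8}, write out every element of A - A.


A - A = {a - a' : a, a' ∈ A}.
Compute a - a' for each ordered pair (a, a'):
a = -5: -5--5=0, -5--1=-4, -5-0=-5, -5-8=-13
a = -1: -1--5=4, -1--1=0, -1-0=-1, -1-8=-9
a = 0: 0--5=5, 0--1=1, 0-0=0, 0-8=-8
a = 8: 8--5=13, 8--1=9, 8-0=8, 8-8=0
Collecting distinct values (and noting 0 appears from a-a):
A - A = {-13, -9, -8, -5, -4, -1, 0, 1, 4, 5, 8, 9, 13}
|A - A| = 13

A - A = {-13, -9, -8, -5, -4, -1, 0, 1, 4, 5, 8, 9, 13}


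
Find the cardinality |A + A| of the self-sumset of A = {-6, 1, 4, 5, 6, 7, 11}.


A + A = {a + a' : a, a' ∈ A}; |A| = 7.
General bounds: 2|A| - 1 ≤ |A + A| ≤ |A|(|A|+1)/2, i.e. 13 ≤ |A + A| ≤ 28.
Lower bound 2|A|-1 is attained iff A is an arithmetic progression.
Enumerate sums a + a' for a ≤ a' (symmetric, so this suffices):
a = -6: -6+-6=-12, -6+1=-5, -6+4=-2, -6+5=-1, -6+6=0, -6+7=1, -6+11=5
a = 1: 1+1=2, 1+4=5, 1+5=6, 1+6=7, 1+7=8, 1+11=12
a = 4: 4+4=8, 4+5=9, 4+6=10, 4+7=11, 4+11=15
a = 5: 5+5=10, 5+6=11, 5+7=12, 5+11=16
a = 6: 6+6=12, 6+7=13, 6+11=17
a = 7: 7+7=14, 7+11=18
a = 11: 11+11=22
Distinct sums: {-12, -5, -2, -1, 0, 1, 2, 5, 6, 7, 8, 9, 10, 11, 12, 13, 14, 15, 16, 17, 18, 22}
|A + A| = 22

|A + A| = 22


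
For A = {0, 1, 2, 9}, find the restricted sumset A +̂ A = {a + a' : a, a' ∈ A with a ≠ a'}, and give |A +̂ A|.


Restricted sumset: A +̂ A = {a + a' : a ∈ A, a' ∈ A, a ≠ a'}.
Equivalently, take A + A and drop any sum 2a that is achievable ONLY as a + a for a ∈ A (i.e. sums representable only with equal summands).
Enumerate pairs (a, a') with a < a' (symmetric, so each unordered pair gives one sum; this covers all a ≠ a'):
  0 + 1 = 1
  0 + 2 = 2
  0 + 9 = 9
  1 + 2 = 3
  1 + 9 = 10
  2 + 9 = 11
Collected distinct sums: {1, 2, 3, 9, 10, 11}
|A +̂ A| = 6
(Reference bound: |A +̂ A| ≥ 2|A| - 3 for |A| ≥ 2, with |A| = 4 giving ≥ 5.)

|A +̂ A| = 6


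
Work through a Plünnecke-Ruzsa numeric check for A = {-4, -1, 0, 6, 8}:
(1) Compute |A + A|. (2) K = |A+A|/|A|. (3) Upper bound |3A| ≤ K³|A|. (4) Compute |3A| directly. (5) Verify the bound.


|A| = 5.
Step 1: Compute A + A by enumerating all 25 pairs.
A + A = {-8, -5, -4, -2, -1, 0, 2, 4, 5, 6, 7, 8, 12, 14, 16}, so |A + A| = 15.
Step 2: Doubling constant K = |A + A|/|A| = 15/5 = 15/5 ≈ 3.0000.
Step 3: Plünnecke-Ruzsa gives |3A| ≤ K³·|A| = (3.0000)³ · 5 ≈ 135.0000.
Step 4: Compute 3A = A + A + A directly by enumerating all triples (a,b,c) ∈ A³; |3A| = 29.
Step 5: Check 29 ≤ 135.0000? Yes ✓.

K = 15/5, Plünnecke-Ruzsa bound K³|A| ≈ 135.0000, |3A| = 29, inequality holds.


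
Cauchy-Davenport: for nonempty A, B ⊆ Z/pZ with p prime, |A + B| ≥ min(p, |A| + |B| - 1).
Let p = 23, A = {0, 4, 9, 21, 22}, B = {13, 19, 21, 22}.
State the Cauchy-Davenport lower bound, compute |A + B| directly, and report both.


Cauchy-Davenport: |A + B| ≥ min(p, |A| + |B| - 1) for A, B nonempty in Z/pZ.
|A| = 5, |B| = 4, p = 23.
CD lower bound = min(23, 5 + 4 - 1) = min(23, 8) = 8.
Compute A + B mod 23 directly:
a = 0: 0+13=13, 0+19=19, 0+21=21, 0+22=22
a = 4: 4+13=17, 4+19=0, 4+21=2, 4+22=3
a = 9: 9+13=22, 9+19=5, 9+21=7, 9+22=8
a = 21: 21+13=11, 21+19=17, 21+21=19, 21+22=20
a = 22: 22+13=12, 22+19=18, 22+21=20, 22+22=21
A + B = {0, 2, 3, 5, 7, 8, 11, 12, 13, 17, 18, 19, 20, 21, 22}, so |A + B| = 15.
Verify: 15 ≥ 8? Yes ✓.

CD lower bound = 8, actual |A + B| = 15.


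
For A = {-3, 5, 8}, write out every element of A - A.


A - A = {a - a' : a, a' ∈ A}.
Compute a - a' for each ordered pair (a, a'):
a = -3: -3--3=0, -3-5=-8, -3-8=-11
a = 5: 5--3=8, 5-5=0, 5-8=-3
a = 8: 8--3=11, 8-5=3, 8-8=0
Collecting distinct values (and noting 0 appears from a-a):
A - A = {-11, -8, -3, 0, 3, 8, 11}
|A - A| = 7

A - A = {-11, -8, -3, 0, 3, 8, 11}


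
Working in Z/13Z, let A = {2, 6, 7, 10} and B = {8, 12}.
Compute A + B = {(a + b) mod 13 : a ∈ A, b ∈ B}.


Work in Z/13Z: reduce every sum a + b modulo 13.
Enumerate all 8 pairs:
a = 2: 2+8=10, 2+12=1
a = 6: 6+8=1, 6+12=5
a = 7: 7+8=2, 7+12=6
a = 10: 10+8=5, 10+12=9
Distinct residues collected: {1, 2, 5, 6, 9, 10}
|A + B| = 6 (out of 13 total residues).

A + B = {1, 2, 5, 6, 9, 10}


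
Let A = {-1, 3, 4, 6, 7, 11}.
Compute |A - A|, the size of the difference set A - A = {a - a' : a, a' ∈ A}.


A - A = {a - a' : a, a' ∈ A}; |A| = 6.
Bounds: 2|A|-1 ≤ |A - A| ≤ |A|² - |A| + 1, i.e. 11 ≤ |A - A| ≤ 31.
Note: 0 ∈ A - A always (from a - a). The set is symmetric: if d ∈ A - A then -d ∈ A - A.
Enumerate nonzero differences d = a - a' with a > a' (then include -d):
Positive differences: {1, 2, 3, 4, 5, 7, 8, 12}
Full difference set: {0} ∪ (positive diffs) ∪ (negative diffs).
|A - A| = 1 + 2·8 = 17 (matches direct enumeration: 17).

|A - A| = 17


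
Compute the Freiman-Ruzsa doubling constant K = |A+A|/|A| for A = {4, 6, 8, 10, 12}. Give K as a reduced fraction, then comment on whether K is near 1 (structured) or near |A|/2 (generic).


|A| = 5.
Compute A + A by enumerating all 25 pairs.
A + A = {8, 10, 12, 14, 16, 18, 20, 22, 24}, so |A + A| = 9.
K = |A + A| / |A| = 9/5 (already in lowest terms) ≈ 1.8000.
Reference: AP of size 5 gives K = 9/5 ≈ 1.8000; a fully generic set of size 5 gives K ≈ 3.0000.

|A| = 5, |A + A| = 9, K = 9/5.


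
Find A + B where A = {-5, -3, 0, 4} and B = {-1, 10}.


A + B = {a + b : a ∈ A, b ∈ B}.
Enumerate all |A|·|B| = 4·2 = 8 pairs (a, b) and collect distinct sums.
a = -5: -5+-1=-6, -5+10=5
a = -3: -3+-1=-4, -3+10=7
a = 0: 0+-1=-1, 0+10=10
a = 4: 4+-1=3, 4+10=14
Collecting distinct sums: A + B = {-6, -4, -1, 3, 5, 7, 10, 14}
|A + B| = 8

A + B = {-6, -4, -1, 3, 5, 7, 10, 14}


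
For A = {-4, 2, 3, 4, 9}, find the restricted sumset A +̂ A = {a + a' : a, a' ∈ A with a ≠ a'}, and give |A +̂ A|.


Restricted sumset: A +̂ A = {a + a' : a ∈ A, a' ∈ A, a ≠ a'}.
Equivalently, take A + A and drop any sum 2a that is achievable ONLY as a + a for a ∈ A (i.e. sums representable only with equal summands).
Enumerate pairs (a, a') with a < a' (symmetric, so each unordered pair gives one sum; this covers all a ≠ a'):
  -4 + 2 = -2
  -4 + 3 = -1
  -4 + 4 = 0
  -4 + 9 = 5
  2 + 3 = 5
  2 + 4 = 6
  2 + 9 = 11
  3 + 4 = 7
  3 + 9 = 12
  4 + 9 = 13
Collected distinct sums: {-2, -1, 0, 5, 6, 7, 11, 12, 13}
|A +̂ A| = 9
(Reference bound: |A +̂ A| ≥ 2|A| - 3 for |A| ≥ 2, with |A| = 5 giving ≥ 7.)

|A +̂ A| = 9


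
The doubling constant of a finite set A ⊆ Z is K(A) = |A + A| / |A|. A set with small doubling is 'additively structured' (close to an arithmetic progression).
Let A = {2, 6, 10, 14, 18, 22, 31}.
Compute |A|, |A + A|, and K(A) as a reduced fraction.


|A| = 7.
Compute A + A by enumerating all 49 pairs.
A + A = {4, 8, 12, 16, 20, 24, 28, 32, 33, 36, 37, 40, 41, 44, 45, 49, 53, 62}, so |A + A| = 18.
K = |A + A| / |A| = 18/7 (already in lowest terms) ≈ 2.5714.
Reference: AP of size 7 gives K = 13/7 ≈ 1.8571; a fully generic set of size 7 gives K ≈ 4.0000.

|A| = 7, |A + A| = 18, K = 18/7.


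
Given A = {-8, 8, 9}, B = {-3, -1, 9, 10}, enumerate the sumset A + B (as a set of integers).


A + B = {a + b : a ∈ A, b ∈ B}.
Enumerate all |A|·|B| = 3·4 = 12 pairs (a, b) and collect distinct sums.
a = -8: -8+-3=-11, -8+-1=-9, -8+9=1, -8+10=2
a = 8: 8+-3=5, 8+-1=7, 8+9=17, 8+10=18
a = 9: 9+-3=6, 9+-1=8, 9+9=18, 9+10=19
Collecting distinct sums: A + B = {-11, -9, 1, 2, 5, 6, 7, 8, 17, 18, 19}
|A + B| = 11

A + B = {-11, -9, 1, 2, 5, 6, 7, 8, 17, 18, 19}


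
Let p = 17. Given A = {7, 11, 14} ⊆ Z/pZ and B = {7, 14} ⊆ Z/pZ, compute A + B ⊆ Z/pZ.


Work in Z/17Z: reduce every sum a + b modulo 17.
Enumerate all 6 pairs:
a = 7: 7+7=14, 7+14=4
a = 11: 11+7=1, 11+14=8
a = 14: 14+7=4, 14+14=11
Distinct residues collected: {1, 4, 8, 11, 14}
|A + B| = 5 (out of 17 total residues).

A + B = {1, 4, 8, 11, 14}


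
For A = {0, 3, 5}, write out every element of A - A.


A - A = {a - a' : a, a' ∈ A}.
Compute a - a' for each ordered pair (a, a'):
a = 0: 0-0=0, 0-3=-3, 0-5=-5
a = 3: 3-0=3, 3-3=0, 3-5=-2
a = 5: 5-0=5, 5-3=2, 5-5=0
Collecting distinct values (and noting 0 appears from a-a):
A - A = {-5, -3, -2, 0, 2, 3, 5}
|A - A| = 7

A - A = {-5, -3, -2, 0, 2, 3, 5}


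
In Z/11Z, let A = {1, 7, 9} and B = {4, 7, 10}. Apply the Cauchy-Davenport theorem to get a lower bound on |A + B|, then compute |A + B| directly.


Cauchy-Davenport: |A + B| ≥ min(p, |A| + |B| - 1) for A, B nonempty in Z/pZ.
|A| = 3, |B| = 3, p = 11.
CD lower bound = min(11, 3 + 3 - 1) = min(11, 5) = 5.
Compute A + B mod 11 directly:
a = 1: 1+4=5, 1+7=8, 1+10=0
a = 7: 7+4=0, 7+7=3, 7+10=6
a = 9: 9+4=2, 9+7=5, 9+10=8
A + B = {0, 2, 3, 5, 6, 8}, so |A + B| = 6.
Verify: 6 ≥ 5? Yes ✓.

CD lower bound = 5, actual |A + B| = 6.


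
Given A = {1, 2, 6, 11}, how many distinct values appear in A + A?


A + A = {a + a' : a, a' ∈ A}; |A| = 4.
General bounds: 2|A| - 1 ≤ |A + A| ≤ |A|(|A|+1)/2, i.e. 7 ≤ |A + A| ≤ 10.
Lower bound 2|A|-1 is attained iff A is an arithmetic progression.
Enumerate sums a + a' for a ≤ a' (symmetric, so this suffices):
a = 1: 1+1=2, 1+2=3, 1+6=7, 1+11=12
a = 2: 2+2=4, 2+6=8, 2+11=13
a = 6: 6+6=12, 6+11=17
a = 11: 11+11=22
Distinct sums: {2, 3, 4, 7, 8, 12, 13, 17, 22}
|A + A| = 9

|A + A| = 9


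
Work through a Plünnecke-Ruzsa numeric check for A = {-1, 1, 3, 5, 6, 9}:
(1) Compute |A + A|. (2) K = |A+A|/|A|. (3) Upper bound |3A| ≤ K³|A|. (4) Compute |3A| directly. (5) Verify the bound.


|A| = 6.
Step 1: Compute A + A by enumerating all 36 pairs.
A + A = {-2, 0, 2, 4, 5, 6, 7, 8, 9, 10, 11, 12, 14, 15, 18}, so |A + A| = 15.
Step 2: Doubling constant K = |A + A|/|A| = 15/6 = 15/6 ≈ 2.5000.
Step 3: Plünnecke-Ruzsa gives |3A| ≤ K³·|A| = (2.5000)³ · 6 ≈ 93.7500.
Step 4: Compute 3A = A + A + A directly by enumerating all triples (a,b,c) ∈ A³; |3A| = 25.
Step 5: Check 25 ≤ 93.7500? Yes ✓.

K = 15/6, Plünnecke-Ruzsa bound K³|A| ≈ 93.7500, |3A| = 25, inequality holds.


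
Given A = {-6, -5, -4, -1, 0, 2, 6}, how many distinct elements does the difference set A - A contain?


A - A = {a - a' : a, a' ∈ A}; |A| = 7.
Bounds: 2|A|-1 ≤ |A - A| ≤ |A|² - |A| + 1, i.e. 13 ≤ |A - A| ≤ 43.
Note: 0 ∈ A - A always (from a - a). The set is symmetric: if d ∈ A - A then -d ∈ A - A.
Enumerate nonzero differences d = a - a' with a > a' (then include -d):
Positive differences: {1, 2, 3, 4, 5, 6, 7, 8, 10, 11, 12}
Full difference set: {0} ∪ (positive diffs) ∪ (negative diffs).
|A - A| = 1 + 2·11 = 23 (matches direct enumeration: 23).

|A - A| = 23


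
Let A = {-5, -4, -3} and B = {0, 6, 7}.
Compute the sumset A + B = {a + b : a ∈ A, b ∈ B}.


A + B = {a + b : a ∈ A, b ∈ B}.
Enumerate all |A|·|B| = 3·3 = 9 pairs (a, b) and collect distinct sums.
a = -5: -5+0=-5, -5+6=1, -5+7=2
a = -4: -4+0=-4, -4+6=2, -4+7=3
a = -3: -3+0=-3, -3+6=3, -3+7=4
Collecting distinct sums: A + B = {-5, -4, -3, 1, 2, 3, 4}
|A + B| = 7

A + B = {-5, -4, -3, 1, 2, 3, 4}


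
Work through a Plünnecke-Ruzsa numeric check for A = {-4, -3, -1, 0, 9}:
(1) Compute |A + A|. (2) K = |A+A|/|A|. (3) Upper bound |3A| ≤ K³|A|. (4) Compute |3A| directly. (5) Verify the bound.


|A| = 5.
Step 1: Compute A + A by enumerating all 25 pairs.
A + A = {-8, -7, -6, -5, -4, -3, -2, -1, 0, 5, 6, 8, 9, 18}, so |A + A| = 14.
Step 2: Doubling constant K = |A + A|/|A| = 14/5 = 14/5 ≈ 2.8000.
Step 3: Plünnecke-Ruzsa gives |3A| ≤ K³·|A| = (2.8000)³ · 5 ≈ 109.7600.
Step 4: Compute 3A = A + A + A directly by enumerating all triples (a,b,c) ∈ A³; |3A| = 27.
Step 5: Check 27 ≤ 109.7600? Yes ✓.

K = 14/5, Plünnecke-Ruzsa bound K³|A| ≈ 109.7600, |3A| = 27, inequality holds.


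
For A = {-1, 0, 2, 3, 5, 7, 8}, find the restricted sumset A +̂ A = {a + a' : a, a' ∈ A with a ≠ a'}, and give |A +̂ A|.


Restricted sumset: A +̂ A = {a + a' : a ∈ A, a' ∈ A, a ≠ a'}.
Equivalently, take A + A and drop any sum 2a that is achievable ONLY as a + a for a ∈ A (i.e. sums representable only with equal summands).
Enumerate pairs (a, a') with a < a' (symmetric, so each unordered pair gives one sum; this covers all a ≠ a'):
  -1 + 0 = -1
  -1 + 2 = 1
  -1 + 3 = 2
  -1 + 5 = 4
  -1 + 7 = 6
  -1 + 8 = 7
  0 + 2 = 2
  0 + 3 = 3
  0 + 5 = 5
  0 + 7 = 7
  0 + 8 = 8
  2 + 3 = 5
  2 + 5 = 7
  2 + 7 = 9
  2 + 8 = 10
  3 + 5 = 8
  3 + 7 = 10
  3 + 8 = 11
  5 + 7 = 12
  5 + 8 = 13
  7 + 8 = 15
Collected distinct sums: {-1, 1, 2, 3, 4, 5, 6, 7, 8, 9, 10, 11, 12, 13, 15}
|A +̂ A| = 15
(Reference bound: |A +̂ A| ≥ 2|A| - 3 for |A| ≥ 2, with |A| = 7 giving ≥ 11.)

|A +̂ A| = 15


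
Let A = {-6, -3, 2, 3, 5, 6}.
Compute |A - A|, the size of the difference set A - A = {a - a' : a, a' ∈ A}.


A - A = {a - a' : a, a' ∈ A}; |A| = 6.
Bounds: 2|A|-1 ≤ |A - A| ≤ |A|² - |A| + 1, i.e. 11 ≤ |A - A| ≤ 31.
Note: 0 ∈ A - A always (from a - a). The set is symmetric: if d ∈ A - A then -d ∈ A - A.
Enumerate nonzero differences d = a - a' with a > a' (then include -d):
Positive differences: {1, 2, 3, 4, 5, 6, 8, 9, 11, 12}
Full difference set: {0} ∪ (positive diffs) ∪ (negative diffs).
|A - A| = 1 + 2·10 = 21 (matches direct enumeration: 21).

|A - A| = 21


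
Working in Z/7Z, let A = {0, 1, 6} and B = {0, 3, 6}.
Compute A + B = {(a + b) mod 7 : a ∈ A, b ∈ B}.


Work in Z/7Z: reduce every sum a + b modulo 7.
Enumerate all 9 pairs:
a = 0: 0+0=0, 0+3=3, 0+6=6
a = 1: 1+0=1, 1+3=4, 1+6=0
a = 6: 6+0=6, 6+3=2, 6+6=5
Distinct residues collected: {0, 1, 2, 3, 4, 5, 6}
|A + B| = 7 (out of 7 total residues).

A + B = {0, 1, 2, 3, 4, 5, 6}


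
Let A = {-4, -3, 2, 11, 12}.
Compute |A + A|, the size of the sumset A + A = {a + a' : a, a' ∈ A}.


A + A = {a + a' : a, a' ∈ A}; |A| = 5.
General bounds: 2|A| - 1 ≤ |A + A| ≤ |A|(|A|+1)/2, i.e. 9 ≤ |A + A| ≤ 15.
Lower bound 2|A|-1 is attained iff A is an arithmetic progression.
Enumerate sums a + a' for a ≤ a' (symmetric, so this suffices):
a = -4: -4+-4=-8, -4+-3=-7, -4+2=-2, -4+11=7, -4+12=8
a = -3: -3+-3=-6, -3+2=-1, -3+11=8, -3+12=9
a = 2: 2+2=4, 2+11=13, 2+12=14
a = 11: 11+11=22, 11+12=23
a = 12: 12+12=24
Distinct sums: {-8, -7, -6, -2, -1, 4, 7, 8, 9, 13, 14, 22, 23, 24}
|A + A| = 14

|A + A| = 14


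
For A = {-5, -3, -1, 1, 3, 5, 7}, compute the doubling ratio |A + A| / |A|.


|A| = 7.
Compute A + A by enumerating all 49 pairs.
A + A = {-10, -8, -6, -4, -2, 0, 2, 4, 6, 8, 10, 12, 14}, so |A + A| = 13.
K = |A + A| / |A| = 13/7 (already in lowest terms) ≈ 1.8571.
Reference: AP of size 7 gives K = 13/7 ≈ 1.8571; a fully generic set of size 7 gives K ≈ 4.0000.

|A| = 7, |A + A| = 13, K = 13/7.


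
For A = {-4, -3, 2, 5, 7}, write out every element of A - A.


A - A = {a - a' : a, a' ∈ A}.
Compute a - a' for each ordered pair (a, a'):
a = -4: -4--4=0, -4--3=-1, -4-2=-6, -4-5=-9, -4-7=-11
a = -3: -3--4=1, -3--3=0, -3-2=-5, -3-5=-8, -3-7=-10
a = 2: 2--4=6, 2--3=5, 2-2=0, 2-5=-3, 2-7=-5
a = 5: 5--4=9, 5--3=8, 5-2=3, 5-5=0, 5-7=-2
a = 7: 7--4=11, 7--3=10, 7-2=5, 7-5=2, 7-7=0
Collecting distinct values (and noting 0 appears from a-a):
A - A = {-11, -10, -9, -8, -6, -5, -3, -2, -1, 0, 1, 2, 3, 5, 6, 8, 9, 10, 11}
|A - A| = 19

A - A = {-11, -10, -9, -8, -6, -5, -3, -2, -1, 0, 1, 2, 3, 5, 6, 8, 9, 10, 11}


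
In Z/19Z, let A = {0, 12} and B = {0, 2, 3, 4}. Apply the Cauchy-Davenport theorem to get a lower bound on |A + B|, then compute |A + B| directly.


Cauchy-Davenport: |A + B| ≥ min(p, |A| + |B| - 1) for A, B nonempty in Z/pZ.
|A| = 2, |B| = 4, p = 19.
CD lower bound = min(19, 2 + 4 - 1) = min(19, 5) = 5.
Compute A + B mod 19 directly:
a = 0: 0+0=0, 0+2=2, 0+3=3, 0+4=4
a = 12: 12+0=12, 12+2=14, 12+3=15, 12+4=16
A + B = {0, 2, 3, 4, 12, 14, 15, 16}, so |A + B| = 8.
Verify: 8 ≥ 5? Yes ✓.

CD lower bound = 5, actual |A + B| = 8.


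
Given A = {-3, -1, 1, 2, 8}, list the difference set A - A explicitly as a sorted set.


A - A = {a - a' : a, a' ∈ A}.
Compute a - a' for each ordered pair (a, a'):
a = -3: -3--3=0, -3--1=-2, -3-1=-4, -3-2=-5, -3-8=-11
a = -1: -1--3=2, -1--1=0, -1-1=-2, -1-2=-3, -1-8=-9
a = 1: 1--3=4, 1--1=2, 1-1=0, 1-2=-1, 1-8=-7
a = 2: 2--3=5, 2--1=3, 2-1=1, 2-2=0, 2-8=-6
a = 8: 8--3=11, 8--1=9, 8-1=7, 8-2=6, 8-8=0
Collecting distinct values (and noting 0 appears from a-a):
A - A = {-11, -9, -7, -6, -5, -4, -3, -2, -1, 0, 1, 2, 3, 4, 5, 6, 7, 9, 11}
|A - A| = 19

A - A = {-11, -9, -7, -6, -5, -4, -3, -2, -1, 0, 1, 2, 3, 4, 5, 6, 7, 9, 11}


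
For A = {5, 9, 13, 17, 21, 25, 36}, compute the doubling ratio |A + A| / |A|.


|A| = 7.
Compute A + A by enumerating all 49 pairs.
A + A = {10, 14, 18, 22, 26, 30, 34, 38, 41, 42, 45, 46, 49, 50, 53, 57, 61, 72}, so |A + A| = 18.
K = |A + A| / |A| = 18/7 (already in lowest terms) ≈ 2.5714.
Reference: AP of size 7 gives K = 13/7 ≈ 1.8571; a fully generic set of size 7 gives K ≈ 4.0000.

|A| = 7, |A + A| = 18, K = 18/7.


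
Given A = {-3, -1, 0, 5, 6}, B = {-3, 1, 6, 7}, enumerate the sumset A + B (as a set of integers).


A + B = {a + b : a ∈ A, b ∈ B}.
Enumerate all |A|·|B| = 5·4 = 20 pairs (a, b) and collect distinct sums.
a = -3: -3+-3=-6, -3+1=-2, -3+6=3, -3+7=4
a = -1: -1+-3=-4, -1+1=0, -1+6=5, -1+7=6
a = 0: 0+-3=-3, 0+1=1, 0+6=6, 0+7=7
a = 5: 5+-3=2, 5+1=6, 5+6=11, 5+7=12
a = 6: 6+-3=3, 6+1=7, 6+6=12, 6+7=13
Collecting distinct sums: A + B = {-6, -4, -3, -2, 0, 1, 2, 3, 4, 5, 6, 7, 11, 12, 13}
|A + B| = 15

A + B = {-6, -4, -3, -2, 0, 1, 2, 3, 4, 5, 6, 7, 11, 12, 13}


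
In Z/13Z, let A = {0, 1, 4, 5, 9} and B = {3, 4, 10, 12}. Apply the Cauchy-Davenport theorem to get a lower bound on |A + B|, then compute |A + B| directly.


Cauchy-Davenport: |A + B| ≥ min(p, |A| + |B| - 1) for A, B nonempty in Z/pZ.
|A| = 5, |B| = 4, p = 13.
CD lower bound = min(13, 5 + 4 - 1) = min(13, 8) = 8.
Compute A + B mod 13 directly:
a = 0: 0+3=3, 0+4=4, 0+10=10, 0+12=12
a = 1: 1+3=4, 1+4=5, 1+10=11, 1+12=0
a = 4: 4+3=7, 4+4=8, 4+10=1, 4+12=3
a = 5: 5+3=8, 5+4=9, 5+10=2, 5+12=4
a = 9: 9+3=12, 9+4=0, 9+10=6, 9+12=8
A + B = {0, 1, 2, 3, 4, 5, 6, 7, 8, 9, 10, 11, 12}, so |A + B| = 13.
Verify: 13 ≥ 8? Yes ✓.

CD lower bound = 8, actual |A + B| = 13.


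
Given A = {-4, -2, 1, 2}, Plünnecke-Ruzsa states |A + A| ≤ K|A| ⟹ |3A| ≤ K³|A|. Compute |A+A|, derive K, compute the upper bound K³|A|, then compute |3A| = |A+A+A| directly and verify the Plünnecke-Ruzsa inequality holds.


|A| = 4.
Step 1: Compute A + A by enumerating all 16 pairs.
A + A = {-8, -6, -4, -3, -2, -1, 0, 2, 3, 4}, so |A + A| = 10.
Step 2: Doubling constant K = |A + A|/|A| = 10/4 = 10/4 ≈ 2.5000.
Step 3: Plünnecke-Ruzsa gives |3A| ≤ K³·|A| = (2.5000)³ · 4 ≈ 62.5000.
Step 4: Compute 3A = A + A + A directly by enumerating all triples (a,b,c) ∈ A³; |3A| = 17.
Step 5: Check 17 ≤ 62.5000? Yes ✓.

K = 10/4, Plünnecke-Ruzsa bound K³|A| ≈ 62.5000, |3A| = 17, inequality holds.


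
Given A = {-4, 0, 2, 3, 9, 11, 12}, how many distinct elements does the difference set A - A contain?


A - A = {a - a' : a, a' ∈ A}; |A| = 7.
Bounds: 2|A|-1 ≤ |A - A| ≤ |A|² - |A| + 1, i.e. 13 ≤ |A - A| ≤ 43.
Note: 0 ∈ A - A always (from a - a). The set is symmetric: if d ∈ A - A then -d ∈ A - A.
Enumerate nonzero differences d = a - a' with a > a' (then include -d):
Positive differences: {1, 2, 3, 4, 6, 7, 8, 9, 10, 11, 12, 13, 15, 16}
Full difference set: {0} ∪ (positive diffs) ∪ (negative diffs).
|A - A| = 1 + 2·14 = 29 (matches direct enumeration: 29).

|A - A| = 29


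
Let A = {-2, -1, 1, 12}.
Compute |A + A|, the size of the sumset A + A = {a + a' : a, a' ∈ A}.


A + A = {a + a' : a, a' ∈ A}; |A| = 4.
General bounds: 2|A| - 1 ≤ |A + A| ≤ |A|(|A|+1)/2, i.e. 7 ≤ |A + A| ≤ 10.
Lower bound 2|A|-1 is attained iff A is an arithmetic progression.
Enumerate sums a + a' for a ≤ a' (symmetric, so this suffices):
a = -2: -2+-2=-4, -2+-1=-3, -2+1=-1, -2+12=10
a = -1: -1+-1=-2, -1+1=0, -1+12=11
a = 1: 1+1=2, 1+12=13
a = 12: 12+12=24
Distinct sums: {-4, -3, -2, -1, 0, 2, 10, 11, 13, 24}
|A + A| = 10

|A + A| = 10


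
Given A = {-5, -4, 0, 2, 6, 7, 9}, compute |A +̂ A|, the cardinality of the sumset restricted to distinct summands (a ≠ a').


Restricted sumset: A +̂ A = {a + a' : a ∈ A, a' ∈ A, a ≠ a'}.
Equivalently, take A + A and drop any sum 2a that is achievable ONLY as a + a for a ∈ A (i.e. sums representable only with equal summands).
Enumerate pairs (a, a') with a < a' (symmetric, so each unordered pair gives one sum; this covers all a ≠ a'):
  -5 + -4 = -9
  -5 + 0 = -5
  -5 + 2 = -3
  -5 + 6 = 1
  -5 + 7 = 2
  -5 + 9 = 4
  -4 + 0 = -4
  -4 + 2 = -2
  -4 + 6 = 2
  -4 + 7 = 3
  -4 + 9 = 5
  0 + 2 = 2
  0 + 6 = 6
  0 + 7 = 7
  0 + 9 = 9
  2 + 6 = 8
  2 + 7 = 9
  2 + 9 = 11
  6 + 7 = 13
  6 + 9 = 15
  7 + 9 = 16
Collected distinct sums: {-9, -5, -4, -3, -2, 1, 2, 3, 4, 5, 6, 7, 8, 9, 11, 13, 15, 16}
|A +̂ A| = 18
(Reference bound: |A +̂ A| ≥ 2|A| - 3 for |A| ≥ 2, with |A| = 7 giving ≥ 11.)

|A +̂ A| = 18


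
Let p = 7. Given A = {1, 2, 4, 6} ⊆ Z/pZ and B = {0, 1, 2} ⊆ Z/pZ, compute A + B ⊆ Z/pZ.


Work in Z/7Z: reduce every sum a + b modulo 7.
Enumerate all 12 pairs:
a = 1: 1+0=1, 1+1=2, 1+2=3
a = 2: 2+0=2, 2+1=3, 2+2=4
a = 4: 4+0=4, 4+1=5, 4+2=6
a = 6: 6+0=6, 6+1=0, 6+2=1
Distinct residues collected: {0, 1, 2, 3, 4, 5, 6}
|A + B| = 7 (out of 7 total residues).

A + B = {0, 1, 2, 3, 4, 5, 6}


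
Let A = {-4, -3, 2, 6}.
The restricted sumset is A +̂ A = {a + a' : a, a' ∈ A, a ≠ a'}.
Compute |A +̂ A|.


Restricted sumset: A +̂ A = {a + a' : a ∈ A, a' ∈ A, a ≠ a'}.
Equivalently, take A + A and drop any sum 2a that is achievable ONLY as a + a for a ∈ A (i.e. sums representable only with equal summands).
Enumerate pairs (a, a') with a < a' (symmetric, so each unordered pair gives one sum; this covers all a ≠ a'):
  -4 + -3 = -7
  -4 + 2 = -2
  -4 + 6 = 2
  -3 + 2 = -1
  -3 + 6 = 3
  2 + 6 = 8
Collected distinct sums: {-7, -2, -1, 2, 3, 8}
|A +̂ A| = 6
(Reference bound: |A +̂ A| ≥ 2|A| - 3 for |A| ≥ 2, with |A| = 4 giving ≥ 5.)

|A +̂ A| = 6


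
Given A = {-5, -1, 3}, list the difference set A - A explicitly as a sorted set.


A - A = {a - a' : a, a' ∈ A}.
Compute a - a' for each ordered pair (a, a'):
a = -5: -5--5=0, -5--1=-4, -5-3=-8
a = -1: -1--5=4, -1--1=0, -1-3=-4
a = 3: 3--5=8, 3--1=4, 3-3=0
Collecting distinct values (and noting 0 appears from a-a):
A - A = {-8, -4, 0, 4, 8}
|A - A| = 5

A - A = {-8, -4, 0, 4, 8}


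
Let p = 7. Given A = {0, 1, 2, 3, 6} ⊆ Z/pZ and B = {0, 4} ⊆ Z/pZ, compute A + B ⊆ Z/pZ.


Work in Z/7Z: reduce every sum a + b modulo 7.
Enumerate all 10 pairs:
a = 0: 0+0=0, 0+4=4
a = 1: 1+0=1, 1+4=5
a = 2: 2+0=2, 2+4=6
a = 3: 3+0=3, 3+4=0
a = 6: 6+0=6, 6+4=3
Distinct residues collected: {0, 1, 2, 3, 4, 5, 6}
|A + B| = 7 (out of 7 total residues).

A + B = {0, 1, 2, 3, 4, 5, 6}


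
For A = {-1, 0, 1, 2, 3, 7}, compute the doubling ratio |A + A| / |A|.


|A| = 6.
Compute A + A by enumerating all 36 pairs.
A + A = {-2, -1, 0, 1, 2, 3, 4, 5, 6, 7, 8, 9, 10, 14}, so |A + A| = 14.
K = |A + A| / |A| = 14/6 = 7/3 ≈ 2.3333.
Reference: AP of size 6 gives K = 11/6 ≈ 1.8333; a fully generic set of size 6 gives K ≈ 3.5000.

|A| = 6, |A + A| = 14, K = 14/6 = 7/3.


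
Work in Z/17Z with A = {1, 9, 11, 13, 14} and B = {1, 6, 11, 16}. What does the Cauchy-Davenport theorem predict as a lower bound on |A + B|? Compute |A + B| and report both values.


Cauchy-Davenport: |A + B| ≥ min(p, |A| + |B| - 1) for A, B nonempty in Z/pZ.
|A| = 5, |B| = 4, p = 17.
CD lower bound = min(17, 5 + 4 - 1) = min(17, 8) = 8.
Compute A + B mod 17 directly:
a = 1: 1+1=2, 1+6=7, 1+11=12, 1+16=0
a = 9: 9+1=10, 9+6=15, 9+11=3, 9+16=8
a = 11: 11+1=12, 11+6=0, 11+11=5, 11+16=10
a = 13: 13+1=14, 13+6=2, 13+11=7, 13+16=12
a = 14: 14+1=15, 14+6=3, 14+11=8, 14+16=13
A + B = {0, 2, 3, 5, 7, 8, 10, 12, 13, 14, 15}, so |A + B| = 11.
Verify: 11 ≥ 8? Yes ✓.

CD lower bound = 8, actual |A + B| = 11.


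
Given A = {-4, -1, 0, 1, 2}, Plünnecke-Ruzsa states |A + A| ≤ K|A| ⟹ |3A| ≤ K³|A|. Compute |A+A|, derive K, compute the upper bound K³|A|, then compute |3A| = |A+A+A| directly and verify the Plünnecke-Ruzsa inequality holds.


|A| = 5.
Step 1: Compute A + A by enumerating all 25 pairs.
A + A = {-8, -5, -4, -3, -2, -1, 0, 1, 2, 3, 4}, so |A + A| = 11.
Step 2: Doubling constant K = |A + A|/|A| = 11/5 = 11/5 ≈ 2.2000.
Step 3: Plünnecke-Ruzsa gives |3A| ≤ K³·|A| = (2.2000)³ · 5 ≈ 53.2400.
Step 4: Compute 3A = A + A + A directly by enumerating all triples (a,b,c) ∈ A³; |3A| = 17.
Step 5: Check 17 ≤ 53.2400? Yes ✓.

K = 11/5, Plünnecke-Ruzsa bound K³|A| ≈ 53.2400, |3A| = 17, inequality holds.


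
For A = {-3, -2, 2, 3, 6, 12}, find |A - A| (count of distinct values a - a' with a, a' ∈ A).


A - A = {a - a' : a, a' ∈ A}; |A| = 6.
Bounds: 2|A|-1 ≤ |A - A| ≤ |A|² - |A| + 1, i.e. 11 ≤ |A - A| ≤ 31.
Note: 0 ∈ A - A always (from a - a). The set is symmetric: if d ∈ A - A then -d ∈ A - A.
Enumerate nonzero differences d = a - a' with a > a' (then include -d):
Positive differences: {1, 3, 4, 5, 6, 8, 9, 10, 14, 15}
Full difference set: {0} ∪ (positive diffs) ∪ (negative diffs).
|A - A| = 1 + 2·10 = 21 (matches direct enumeration: 21).

|A - A| = 21


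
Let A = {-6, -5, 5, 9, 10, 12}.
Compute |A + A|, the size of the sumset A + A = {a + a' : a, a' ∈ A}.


A + A = {a + a' : a, a' ∈ A}; |A| = 6.
General bounds: 2|A| - 1 ≤ |A + A| ≤ |A|(|A|+1)/2, i.e. 11 ≤ |A + A| ≤ 21.
Lower bound 2|A|-1 is attained iff A is an arithmetic progression.
Enumerate sums a + a' for a ≤ a' (symmetric, so this suffices):
a = -6: -6+-6=-12, -6+-5=-11, -6+5=-1, -6+9=3, -6+10=4, -6+12=6
a = -5: -5+-5=-10, -5+5=0, -5+9=4, -5+10=5, -5+12=7
a = 5: 5+5=10, 5+9=14, 5+10=15, 5+12=17
a = 9: 9+9=18, 9+10=19, 9+12=21
a = 10: 10+10=20, 10+12=22
a = 12: 12+12=24
Distinct sums: {-12, -11, -10, -1, 0, 3, 4, 5, 6, 7, 10, 14, 15, 17, 18, 19, 20, 21, 22, 24}
|A + A| = 20

|A + A| = 20


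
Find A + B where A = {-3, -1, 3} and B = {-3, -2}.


A + B = {a + b : a ∈ A, b ∈ B}.
Enumerate all |A|·|B| = 3·2 = 6 pairs (a, b) and collect distinct sums.
a = -3: -3+-3=-6, -3+-2=-5
a = -1: -1+-3=-4, -1+-2=-3
a = 3: 3+-3=0, 3+-2=1
Collecting distinct sums: A + B = {-6, -5, -4, -3, 0, 1}
|A + B| = 6

A + B = {-6, -5, -4, -3, 0, 1}


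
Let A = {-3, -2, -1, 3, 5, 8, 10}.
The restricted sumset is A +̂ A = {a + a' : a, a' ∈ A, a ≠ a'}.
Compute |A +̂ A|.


Restricted sumset: A +̂ A = {a + a' : a ∈ A, a' ∈ A, a ≠ a'}.
Equivalently, take A + A and drop any sum 2a that is achievable ONLY as a + a for a ∈ A (i.e. sums representable only with equal summands).
Enumerate pairs (a, a') with a < a' (symmetric, so each unordered pair gives one sum; this covers all a ≠ a'):
  -3 + -2 = -5
  -3 + -1 = -4
  -3 + 3 = 0
  -3 + 5 = 2
  -3 + 8 = 5
  -3 + 10 = 7
  -2 + -1 = -3
  -2 + 3 = 1
  -2 + 5 = 3
  -2 + 8 = 6
  -2 + 10 = 8
  -1 + 3 = 2
  -1 + 5 = 4
  -1 + 8 = 7
  -1 + 10 = 9
  3 + 5 = 8
  3 + 8 = 11
  3 + 10 = 13
  5 + 8 = 13
  5 + 10 = 15
  8 + 10 = 18
Collected distinct sums: {-5, -4, -3, 0, 1, 2, 3, 4, 5, 6, 7, 8, 9, 11, 13, 15, 18}
|A +̂ A| = 17
(Reference bound: |A +̂ A| ≥ 2|A| - 3 for |A| ≥ 2, with |A| = 7 giving ≥ 11.)

|A +̂ A| = 17


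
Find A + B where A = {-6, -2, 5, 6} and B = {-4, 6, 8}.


A + B = {a + b : a ∈ A, b ∈ B}.
Enumerate all |A|·|B| = 4·3 = 12 pairs (a, b) and collect distinct sums.
a = -6: -6+-4=-10, -6+6=0, -6+8=2
a = -2: -2+-4=-6, -2+6=4, -2+8=6
a = 5: 5+-4=1, 5+6=11, 5+8=13
a = 6: 6+-4=2, 6+6=12, 6+8=14
Collecting distinct sums: A + B = {-10, -6, 0, 1, 2, 4, 6, 11, 12, 13, 14}
|A + B| = 11

A + B = {-10, -6, 0, 1, 2, 4, 6, 11, 12, 13, 14}
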